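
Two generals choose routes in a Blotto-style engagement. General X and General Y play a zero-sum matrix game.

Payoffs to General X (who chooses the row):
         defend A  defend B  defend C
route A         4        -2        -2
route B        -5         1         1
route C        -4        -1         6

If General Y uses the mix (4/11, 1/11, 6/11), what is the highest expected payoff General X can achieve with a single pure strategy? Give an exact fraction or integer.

19/11

route A: (4)·(4/11) + (-2)·(1/11) + (-2)·(6/11) = 2/11.
route B: (-5)·(4/11) + (1)·(1/11) + (1)·(6/11) = -13/11.
route C: (-4)·(4/11) + (-1)·(1/11) + (6)·(6/11) = 19/11.
The best pure response is route C with expected payoff 19/11.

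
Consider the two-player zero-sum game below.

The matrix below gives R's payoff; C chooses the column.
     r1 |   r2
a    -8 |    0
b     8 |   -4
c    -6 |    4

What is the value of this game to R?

4/11

Row a is strictly dominated by row c, so R never plays it.
The remaining 2×2 game on (b, c) × (r1, r2) has no saddle point. Let R play b with probability p; indifference gives 8p − 6(1−p) = −4p + 4(1−p), so p = 5/11.
Similarly C's optimal q on r1 is 4/11, and the value is 8·(4/11) + (-4)·(7/11) = 4/11.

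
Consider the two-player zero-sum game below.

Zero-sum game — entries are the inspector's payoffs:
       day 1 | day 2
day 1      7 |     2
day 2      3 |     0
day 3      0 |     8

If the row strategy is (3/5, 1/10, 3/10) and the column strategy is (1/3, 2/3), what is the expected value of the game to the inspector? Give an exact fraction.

39/10

Against (1/3, 2/3), each row's expected payoff is day 1: 11/3; day 2: 1; day 3: 16/3.
Taking the (3/5, 1/10, 3/10)-weighted average: (3/5)·(11/3) + (1/10)·(1) + (3/10)·(16/3) = 39/10.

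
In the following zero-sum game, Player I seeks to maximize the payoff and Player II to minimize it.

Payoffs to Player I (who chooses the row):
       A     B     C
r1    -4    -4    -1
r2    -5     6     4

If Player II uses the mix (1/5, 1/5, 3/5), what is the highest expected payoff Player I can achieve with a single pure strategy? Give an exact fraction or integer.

r1: (-4)·(1/5) + (-4)·(1/5) + (-1)·(3/5) = -11/5.
r2: (-5)·(1/5) + (6)·(1/5) + (4)·(3/5) = 13/5.
The best pure response is r2 with expected payoff 13/5.

13/5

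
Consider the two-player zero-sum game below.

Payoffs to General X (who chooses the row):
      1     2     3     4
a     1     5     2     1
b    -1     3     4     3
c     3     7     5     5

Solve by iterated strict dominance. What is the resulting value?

3

Row a is strictly dominated by row c (3>1, 7>5, 5>2, 5>1); eliminate a.
Row b is strictly dominated by row c (3>-1, 7>3, 5>4, 5>3); eliminate b.
Column 3 is strictly dominated by 1 for General Y (3<5); eliminate 3.
Column 2 is strictly dominated by 1 for General Y (3<7); eliminate 2.
Column 4 is strictly dominated by 1 for General Y (3<5); eliminate 4.
Only (c, 1) remains, with payoff 3.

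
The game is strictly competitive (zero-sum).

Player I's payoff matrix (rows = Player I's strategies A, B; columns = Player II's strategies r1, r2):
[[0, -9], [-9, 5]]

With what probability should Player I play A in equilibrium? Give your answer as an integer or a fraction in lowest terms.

Row minima are -9 and -9, so Player I's maximin is -9; column maxima are 0 and 5, so Player II's minimax is 0. These differ, so the equilibrium is in mixed strategies.
Let Player I play A with probability p. Player II is indifferent when −9(1−p) = −9p + 5(1−p), giving p = 14/23.

14/23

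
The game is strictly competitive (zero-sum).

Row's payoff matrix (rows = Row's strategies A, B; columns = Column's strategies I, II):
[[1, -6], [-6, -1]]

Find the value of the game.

Row minima are -6 and -6, so Row's maximin is -6; column maxima are 1 and -1, so Column's minimax is -1. These differ, so the equilibrium is in mixed strategies.
Let Row play A with probability p. Column is indifferent when p − 6(1−p) = −6p − (1−p), giving p = 5/12.
Let Column play I with probability q. Row is indifferent when q − 6(1−q) = −6q − (1−q), giving q = 5/12.
The value is 1·(5/12) + (-6)·(7/12) = -37/12.

-37/12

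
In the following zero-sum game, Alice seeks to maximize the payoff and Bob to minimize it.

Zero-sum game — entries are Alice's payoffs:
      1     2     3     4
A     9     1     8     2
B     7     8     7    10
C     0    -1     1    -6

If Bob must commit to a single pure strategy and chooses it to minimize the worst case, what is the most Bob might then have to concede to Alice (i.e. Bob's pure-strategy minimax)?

The worst case (largest entry) in each column is 1: 9, 2: 8, 3: 8, 4: 10.
The best (smallest) of these is 8.

8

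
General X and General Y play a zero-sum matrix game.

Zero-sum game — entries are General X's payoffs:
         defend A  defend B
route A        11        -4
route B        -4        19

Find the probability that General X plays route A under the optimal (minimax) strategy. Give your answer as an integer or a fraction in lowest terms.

Row minima are -4 and -4, so General X's maximin is -4; column maxima are 11 and 19, so General Y's minimax is 11. These differ, so the equilibrium is in mixed strategies.
Let General X play route A with probability p. General Y is indifferent when 11p − 4(1−p) = −4p + 19(1−p), giving p = 23/38.

23/38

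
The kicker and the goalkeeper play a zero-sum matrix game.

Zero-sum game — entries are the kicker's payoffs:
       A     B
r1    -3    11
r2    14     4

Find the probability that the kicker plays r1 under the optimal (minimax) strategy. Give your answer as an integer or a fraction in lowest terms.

Row minima are -3 and 4, so the kicker's maximin is 4; column maxima are 14 and 11, so the goalkeeper's minimax is 11. These differ, so the equilibrium is in mixed strategies.
Let the kicker play r1 with probability p. The goalkeeper is indifferent when −3p + 14(1−p) = 11p + 4(1−p), giving p = 5/12.

5/12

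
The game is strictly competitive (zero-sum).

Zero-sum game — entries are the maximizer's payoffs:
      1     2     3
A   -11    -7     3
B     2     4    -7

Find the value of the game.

Column 2 is strictly dominated by 1 for the minimizer (it gives the maximizer more in every row).
The remaining 2×2 game on (A, B) × (1, 3) has no saddle point. Let the maximizer play A with probability p; indifference gives −11p + 2(1−p) = 3p − 7(1−p), so p = 9/23.
Similarly the minimizer's optimal q on 1 is 10/23, and the value is -11·(10/23) + (3)·(13/23) = -71/23.

-71/23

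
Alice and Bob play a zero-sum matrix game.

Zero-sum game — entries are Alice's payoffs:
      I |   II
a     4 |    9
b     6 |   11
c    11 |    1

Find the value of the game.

Row a is strictly dominated by row b, so Alice never plays it.
The remaining 2×2 game on (b, c) × (I, II) has no saddle point. Let Alice play b with probability p; indifference gives 6p + 11(1−p) = 11p + (1−p), so p = 2/3.
Similarly Bob's optimal q on I is 2/3, and the value is 6·(2/3) + (11)·(1/3) = 23/3.

23/3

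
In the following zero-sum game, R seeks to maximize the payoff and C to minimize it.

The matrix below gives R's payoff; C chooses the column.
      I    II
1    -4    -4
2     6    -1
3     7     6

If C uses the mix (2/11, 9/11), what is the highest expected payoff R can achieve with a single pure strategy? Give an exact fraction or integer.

68/11

1: (-4)·(2/11) + (-4)·(9/11) = -4.
2: (6)·(2/11) + (-1)·(9/11) = 3/11.
3: (7)·(2/11) + (6)·(9/11) = 68/11.
The best pure response is 3 with expected payoff 68/11.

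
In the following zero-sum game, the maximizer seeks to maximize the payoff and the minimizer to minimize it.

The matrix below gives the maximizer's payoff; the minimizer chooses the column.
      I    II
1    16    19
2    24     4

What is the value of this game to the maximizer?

392/23

Row minima are 16 and 4, so the maximizer's maximin is 16; column maxima are 24 and 19, so the minimizer's minimax is 19. These differ, so the equilibrium is in mixed strategies.
Let the maximizer play 1 with probability p. The minimizer is indifferent when 16p + 24(1−p) = 19p + 4(1−p), giving p = 20/23.
Let the minimizer play I with probability q. The maximizer is indifferent when 16q + 19(1−q) = 24q + 4(1−q), giving q = 15/23.
The value is 16·(15/23) + (19)·(8/23) = 392/23.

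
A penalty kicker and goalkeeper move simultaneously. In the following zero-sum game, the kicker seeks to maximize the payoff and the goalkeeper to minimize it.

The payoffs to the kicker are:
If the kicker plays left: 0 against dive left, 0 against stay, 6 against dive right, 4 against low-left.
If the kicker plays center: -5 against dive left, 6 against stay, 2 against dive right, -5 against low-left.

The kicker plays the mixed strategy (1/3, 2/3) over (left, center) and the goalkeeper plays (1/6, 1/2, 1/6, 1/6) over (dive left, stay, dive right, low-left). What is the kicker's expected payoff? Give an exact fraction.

Against (1/6, 1/2, 1/6, 1/6), each row's expected payoff is left: 5/3; center: 5/3.
Taking the (1/3, 2/3)-weighted average: (1/3)·(5/3) + (2/3)·(5/3) = 5/3.

5/3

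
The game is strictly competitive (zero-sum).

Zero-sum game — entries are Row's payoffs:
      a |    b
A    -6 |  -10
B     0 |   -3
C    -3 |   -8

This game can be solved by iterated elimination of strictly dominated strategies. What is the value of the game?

-3

Row A is strictly dominated by row B (0>-6, -3>-10); eliminate A.
Row C is strictly dominated by row B (0>-3, -3>-8); eliminate C.
Column a is strictly dominated by b for Column (-3<0); eliminate a.
Only (B, b) remains, with payoff -3.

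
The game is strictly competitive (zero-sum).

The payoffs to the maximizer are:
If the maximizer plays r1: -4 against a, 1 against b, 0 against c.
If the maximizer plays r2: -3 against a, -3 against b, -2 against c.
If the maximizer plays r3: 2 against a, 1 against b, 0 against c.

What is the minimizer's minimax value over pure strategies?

0

The worst case (largest entry) in each column is a: 2, b: 1, c: 0.
The best (smallest) of these is 0.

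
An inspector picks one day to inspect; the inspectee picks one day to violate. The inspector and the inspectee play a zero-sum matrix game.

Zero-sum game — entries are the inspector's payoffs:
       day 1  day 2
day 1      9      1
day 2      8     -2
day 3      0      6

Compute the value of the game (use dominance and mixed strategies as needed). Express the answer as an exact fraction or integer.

27/7

Row day 2 is strictly dominated by row day 1, so the inspector never plays it.
The remaining 2×2 game on (day 1, day 3) × (day 1, day 2) has no saddle point. Let the inspector play day 1 with probability p; indifference gives 9p = p + 6(1−p), so p = 3/7.
Similarly the inspectee's optimal q on day 1 is 5/14, and the value is 9·(5/14) + (1)·(9/14) = 27/7.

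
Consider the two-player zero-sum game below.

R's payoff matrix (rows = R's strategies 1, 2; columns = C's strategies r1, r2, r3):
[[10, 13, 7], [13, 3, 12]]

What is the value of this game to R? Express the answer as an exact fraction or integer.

9

Column r1 is strictly dominated by r3 for C (it gives R more in every row).
The remaining 2×2 game on (1, 2) × (r2, r3) has no saddle point. Let R play 1 with probability p; indifference gives 13p + 3(1−p) = 7p + 12(1−p), so p = 3/5.
Similarly C's optimal q on r2 is 1/3, and the value is 13·(1/3) + (7)·(2/3) = 9.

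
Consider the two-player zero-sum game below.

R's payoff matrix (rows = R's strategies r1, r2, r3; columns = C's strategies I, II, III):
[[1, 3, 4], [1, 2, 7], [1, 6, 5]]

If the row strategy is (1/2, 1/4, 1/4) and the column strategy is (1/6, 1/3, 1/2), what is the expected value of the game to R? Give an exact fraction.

Against (1/6, 1/3, 1/2), each row's expected payoff is r1: 19/6; r2: 13/3; r3: 14/3.
Taking the (1/2, 1/4, 1/4)-weighted average: (1/2)·(19/6) + (1/4)·(13/3) + (1/4)·(14/3) = 23/6.

23/6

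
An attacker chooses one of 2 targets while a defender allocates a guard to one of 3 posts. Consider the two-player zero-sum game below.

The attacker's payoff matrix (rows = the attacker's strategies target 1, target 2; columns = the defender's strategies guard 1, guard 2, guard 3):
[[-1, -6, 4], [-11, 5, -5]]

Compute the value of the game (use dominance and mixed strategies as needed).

-71/21

Column guard 3 is strictly dominated by guard 1 for the defender (it gives the attacker more in every row).
The remaining 2×2 game on (target 1, target 2) × (guard 1, guard 2) has no saddle point. Let the attacker play target 1 with probability p; indifference gives −p − 11(1−p) = −6p + 5(1−p), so p = 16/21.
Similarly the defender's optimal q on guard 1 is 11/21, and the value is -1·(11/21) + (-6)·(10/21) = -71/21.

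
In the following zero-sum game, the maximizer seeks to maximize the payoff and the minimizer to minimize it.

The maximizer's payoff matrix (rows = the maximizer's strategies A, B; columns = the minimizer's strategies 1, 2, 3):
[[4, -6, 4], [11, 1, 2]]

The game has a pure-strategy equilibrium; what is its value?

1

Row minima: -6, 1 → the maximizer's maximin is 1.
Column maxima: 11, 1, 4 → the minimizer's minimax is 1.
They coincide at (B, 2), so the value is 1.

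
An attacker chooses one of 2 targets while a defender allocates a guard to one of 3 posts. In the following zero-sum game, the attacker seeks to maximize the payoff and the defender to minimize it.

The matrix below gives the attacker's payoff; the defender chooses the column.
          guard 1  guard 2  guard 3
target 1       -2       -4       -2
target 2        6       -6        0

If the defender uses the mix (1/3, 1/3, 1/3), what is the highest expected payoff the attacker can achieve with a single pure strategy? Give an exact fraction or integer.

target 1: (-2)·(1/3) + (-4)·(1/3) + (-2)·(1/3) = -8/3.
target 2: (6)·(1/3) + (-6)·(1/3) + (0)·(1/3) = 0.
The best pure response is target 2 with expected payoff 0.

0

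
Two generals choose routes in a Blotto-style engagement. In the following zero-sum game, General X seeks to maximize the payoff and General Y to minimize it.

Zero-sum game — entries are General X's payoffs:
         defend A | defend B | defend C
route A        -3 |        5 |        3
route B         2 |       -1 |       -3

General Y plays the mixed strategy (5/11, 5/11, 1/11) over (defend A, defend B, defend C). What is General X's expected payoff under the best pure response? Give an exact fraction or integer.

route A: (-3)·(5/11) + (5)·(5/11) + (3)·(1/11) = 13/11.
route B: (2)·(5/11) + (-1)·(5/11) + (-3)·(1/11) = 2/11.
The best pure response is route A with expected payoff 13/11.

13/11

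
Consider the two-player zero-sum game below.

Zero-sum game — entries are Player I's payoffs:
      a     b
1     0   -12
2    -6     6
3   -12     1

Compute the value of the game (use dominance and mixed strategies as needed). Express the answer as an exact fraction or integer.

-3

Row 3 is strictly dominated by row 2, so Player I never plays it.
The remaining 2×2 game on (1, 2) × (a, b) has no saddle point. Let Player I play 1 with probability p; indifference gives −6(1−p) = −12p + 6(1−p), so p = 1/2.
Similarly Player II's optimal q on a is 3/4, and the value is 0·(3/4) + (-12)·(1/4) = -3.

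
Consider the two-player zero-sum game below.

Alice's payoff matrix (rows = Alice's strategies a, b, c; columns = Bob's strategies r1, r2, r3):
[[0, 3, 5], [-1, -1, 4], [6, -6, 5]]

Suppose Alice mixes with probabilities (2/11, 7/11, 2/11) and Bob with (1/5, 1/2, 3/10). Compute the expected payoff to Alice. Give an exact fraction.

Against (1/5, 1/2, 3/10), each row's expected payoff is a: 3; b: 1/2; c: -3/10.
Taking the (2/11, 7/11, 2/11)-weighted average: (2/11)·(3) + (7/11)·(1/2) + (2/11)·(-3/10) = 89/110.

89/110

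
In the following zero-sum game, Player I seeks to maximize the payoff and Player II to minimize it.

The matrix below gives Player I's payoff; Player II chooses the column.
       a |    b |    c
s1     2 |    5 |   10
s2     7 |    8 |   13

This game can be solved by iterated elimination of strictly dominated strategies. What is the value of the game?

7

Column c is strictly dominated by a for Player II (2<10, 7<13); eliminate c.
Row s1 is strictly dominated by row s2 (7>2, 8>5); eliminate s1.
Column b is strictly dominated by a for Player II (7<8); eliminate b.
Only (s2, a) remains, with payoff 7.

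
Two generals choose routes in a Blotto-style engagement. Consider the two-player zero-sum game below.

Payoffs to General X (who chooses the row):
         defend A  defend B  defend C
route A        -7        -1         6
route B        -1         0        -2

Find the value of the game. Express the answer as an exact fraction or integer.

Column defend B is strictly dominated by defend A for General Y (it gives General X more in every row).
The remaining 2×2 game on (route A, route B) × (defend A, defend C) has no saddle point. Let General X play route A with probability p; indifference gives −7p − (1−p) = 6p − 2(1−p), so p = 1/14.
Similarly General Y's optimal q on defend A is 4/7, and the value is -7·(4/7) + (6)·(3/7) = -10/7.

-10/7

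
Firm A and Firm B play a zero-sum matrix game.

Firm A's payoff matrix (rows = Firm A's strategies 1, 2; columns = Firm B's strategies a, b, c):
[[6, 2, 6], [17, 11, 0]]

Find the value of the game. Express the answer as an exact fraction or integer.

22/5

Column a is strictly dominated by b for Firm B (it gives Firm A more in every row).
The remaining 2×2 game on (1, 2) × (b, c) has no saddle point. Let Firm A play 1 with probability p; indifference gives 2p + 11(1−p) = 6p, so p = 11/15.
Similarly Firm B's optimal q on b is 2/5, and the value is 2·(2/5) + (6)·(3/5) = 22/5.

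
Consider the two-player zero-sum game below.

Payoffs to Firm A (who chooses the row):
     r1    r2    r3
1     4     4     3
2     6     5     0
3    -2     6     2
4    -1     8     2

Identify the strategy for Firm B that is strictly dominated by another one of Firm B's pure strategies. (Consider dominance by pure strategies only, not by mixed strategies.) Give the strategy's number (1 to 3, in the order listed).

Firm B prefers columns that give Firm A less. Compare r2 with r3: 3 < 4, 0 < 5, 2 < 6, 2 < 8.
So r3 strictly dominates r2 for Firm B; r2 is strictly dominated.

2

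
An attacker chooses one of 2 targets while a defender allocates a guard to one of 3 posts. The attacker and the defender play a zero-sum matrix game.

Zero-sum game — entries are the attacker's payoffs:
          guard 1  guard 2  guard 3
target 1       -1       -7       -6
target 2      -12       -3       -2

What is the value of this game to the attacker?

Column guard 3 is strictly dominated by guard 2 for the defender (it gives the attacker more in every row).
The remaining 2×2 game on (target 1, target 2) × (guard 1, guard 2) has no saddle point. Let the attacker play target 1 with probability p; indifference gives −p − 12(1−p) = −7p − 3(1−p), so p = 3/5.
Similarly the defender's optimal q on guard 1 is 4/15, and the value is -1·(4/15) + (-7)·(11/15) = -27/5.

-27/5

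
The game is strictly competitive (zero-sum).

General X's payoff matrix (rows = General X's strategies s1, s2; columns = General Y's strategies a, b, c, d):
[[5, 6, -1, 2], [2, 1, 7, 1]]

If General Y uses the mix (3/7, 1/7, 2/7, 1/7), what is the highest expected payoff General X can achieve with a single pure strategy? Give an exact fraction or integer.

s1: (5)·(3/7) + (6)·(1/7) + (-1)·(2/7) + (2)·(1/7) = 3.
s2: (2)·(3/7) + (1)·(1/7) + (7)·(2/7) + (1)·(1/7) = 22/7.
The best pure response is s2 with expected payoff 22/7.

22/7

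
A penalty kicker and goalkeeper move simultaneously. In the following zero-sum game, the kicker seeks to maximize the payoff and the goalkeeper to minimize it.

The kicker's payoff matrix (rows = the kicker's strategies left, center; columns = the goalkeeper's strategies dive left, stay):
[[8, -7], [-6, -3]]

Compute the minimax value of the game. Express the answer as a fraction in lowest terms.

Row minima are -7 and -6, so the kicker's maximin is -6; column maxima are 8 and -3, so the goalkeeper's minimax is -3. These differ, so the equilibrium is in mixed strategies.
Let the kicker play left with probability p. The goalkeeper is indifferent when 8p − 6(1−p) = −7p − 3(1−p), giving p = 1/6.
Let the goalkeeper play dive left with probability q. The kicker is indifferent when 8q − 7(1−q) = −6q − 3(1−q), giving q = 2/9.
The value is 8·(2/9) + (-7)·(7/9) = -11/3.

-11/3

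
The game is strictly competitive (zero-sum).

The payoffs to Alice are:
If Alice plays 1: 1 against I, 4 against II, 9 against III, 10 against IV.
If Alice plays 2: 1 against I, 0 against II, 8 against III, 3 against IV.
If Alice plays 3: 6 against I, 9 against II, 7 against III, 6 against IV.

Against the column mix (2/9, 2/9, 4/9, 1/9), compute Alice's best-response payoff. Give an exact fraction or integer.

1: (1)·(2/9) + (4)·(2/9) + (9)·(4/9) + (10)·(1/9) = 56/9.
2: (1)·(2/9) + (0)·(2/9) + (8)·(4/9) + (3)·(1/9) = 37/9.
3: (6)·(2/9) + (9)·(2/9) + (7)·(4/9) + (6)·(1/9) = 64/9.
The best pure response is 3 with expected payoff 64/9.

64/9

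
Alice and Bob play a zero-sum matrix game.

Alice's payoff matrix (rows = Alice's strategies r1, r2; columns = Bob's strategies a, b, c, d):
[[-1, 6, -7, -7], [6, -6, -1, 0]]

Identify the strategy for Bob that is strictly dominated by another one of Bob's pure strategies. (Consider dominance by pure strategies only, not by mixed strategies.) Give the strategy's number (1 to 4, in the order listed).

Bob prefers columns that give Alice less. Compare a with c: -7 < -1, -1 < 6.
So c strictly dominates a for Bob; a is strictly dominated.

1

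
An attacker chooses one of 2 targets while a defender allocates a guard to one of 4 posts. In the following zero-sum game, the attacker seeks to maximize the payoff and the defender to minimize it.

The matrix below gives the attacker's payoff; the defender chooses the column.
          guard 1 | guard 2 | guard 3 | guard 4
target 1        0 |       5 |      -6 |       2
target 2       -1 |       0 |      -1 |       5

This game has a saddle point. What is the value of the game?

-1

Row minima: -6, -1 → the attacker's maximin is -1.
Column maxima: 0, 5, -1, 5 → the defender's minimax is -1.
They coincide at (target 2, guard 3), so the value is -1.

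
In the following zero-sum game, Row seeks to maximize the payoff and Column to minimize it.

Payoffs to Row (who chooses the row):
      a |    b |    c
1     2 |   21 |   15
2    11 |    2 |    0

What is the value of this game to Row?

55/8

Column b is strictly dominated by c for Column (it gives Row more in every row).
The remaining 2×2 game on (1, 2) × (a, c) has no saddle point. Let Row play 1 with probability p; indifference gives 2p + 11(1−p) = 15p, so p = 11/24.
Similarly Column's optimal q on a is 5/8, and the value is 2·(5/8) + (15)·(3/8) = 55/8.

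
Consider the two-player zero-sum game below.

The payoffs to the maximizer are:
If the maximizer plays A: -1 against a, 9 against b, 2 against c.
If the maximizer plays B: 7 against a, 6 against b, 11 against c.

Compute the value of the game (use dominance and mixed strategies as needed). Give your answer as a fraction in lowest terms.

Column c is strictly dominated by a for the minimizer (it gives the maximizer more in every row).
The remaining 2×2 game on (A, B) × (a, b) has no saddle point. Let the maximizer play A with probability p; indifference gives −p + 7(1−p) = 9p + 6(1−p), so p = 1/11.
Similarly the minimizer's optimal q on a is 3/11, and the value is -1·(3/11) + (9)·(8/11) = 69/11.

69/11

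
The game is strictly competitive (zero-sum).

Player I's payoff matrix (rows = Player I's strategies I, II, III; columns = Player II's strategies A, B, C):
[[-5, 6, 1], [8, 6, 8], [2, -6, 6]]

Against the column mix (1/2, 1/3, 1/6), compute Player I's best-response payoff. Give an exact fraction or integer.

I: (-5)·(1/2) + (6)·(1/3) + (1)·(1/6) = -1/3.
II: (8)·(1/2) + (6)·(1/3) + (8)·(1/6) = 22/3.
III: (2)·(1/2) + (-6)·(1/3) + (6)·(1/6) = 0.
The best pure response is II with expected payoff 22/3.

22/3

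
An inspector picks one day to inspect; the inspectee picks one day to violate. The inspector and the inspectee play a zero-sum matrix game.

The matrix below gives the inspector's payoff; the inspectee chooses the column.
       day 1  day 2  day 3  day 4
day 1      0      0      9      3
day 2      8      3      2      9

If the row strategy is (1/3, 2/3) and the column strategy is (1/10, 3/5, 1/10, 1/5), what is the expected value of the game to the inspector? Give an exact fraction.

107/30

Against (1/10, 3/5, 1/10, 1/5), each row's expected payoff is day 1: 3/2; day 2: 23/5.
Taking the (1/3, 2/3)-weighted average: (1/3)·(3/2) + (2/3)·(23/5) = 107/30.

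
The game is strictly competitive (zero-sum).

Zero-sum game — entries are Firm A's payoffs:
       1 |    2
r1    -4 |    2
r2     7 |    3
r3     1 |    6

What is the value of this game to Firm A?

13/3

Row r1 is strictly dominated by row r3, so Firm A never plays it.
The remaining 2×2 game on (r2, r3) × (1, 2) has no saddle point. Let Firm A play r2 with probability p; indifference gives 7p + (1−p) = 3p + 6(1−p), so p = 5/9.
Similarly Firm B's optimal q on 1 is 1/3, and the value is 7·(1/3) + (3)·(2/3) = 13/3.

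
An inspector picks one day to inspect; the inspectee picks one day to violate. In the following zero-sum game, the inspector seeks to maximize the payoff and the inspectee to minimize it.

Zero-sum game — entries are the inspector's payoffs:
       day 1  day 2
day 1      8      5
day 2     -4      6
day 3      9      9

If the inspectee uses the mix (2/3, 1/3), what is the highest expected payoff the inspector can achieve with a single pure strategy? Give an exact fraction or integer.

day 1: (8)·(2/3) + (5)·(1/3) = 7.
day 2: (-4)·(2/3) + (6)·(1/3) = -2/3.
day 3: (9)·(2/3) + (9)·(1/3) = 9.
The best pure response is day 3 with expected payoff 9.

9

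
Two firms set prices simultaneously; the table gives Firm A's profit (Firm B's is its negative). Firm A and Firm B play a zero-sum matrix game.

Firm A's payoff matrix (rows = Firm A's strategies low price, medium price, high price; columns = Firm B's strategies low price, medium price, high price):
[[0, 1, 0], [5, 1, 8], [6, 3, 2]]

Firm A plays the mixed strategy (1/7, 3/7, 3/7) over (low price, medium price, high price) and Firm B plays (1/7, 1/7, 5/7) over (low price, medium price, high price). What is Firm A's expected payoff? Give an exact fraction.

Against (1/7, 1/7, 5/7), each row's expected payoff is low price: 1/7; medium price: 46/7; high price: 19/7.
Taking the (1/7, 3/7, 3/7)-weighted average: (1/7)·(1/7) + (3/7)·(46/7) + (3/7)·(19/7) = 4.

4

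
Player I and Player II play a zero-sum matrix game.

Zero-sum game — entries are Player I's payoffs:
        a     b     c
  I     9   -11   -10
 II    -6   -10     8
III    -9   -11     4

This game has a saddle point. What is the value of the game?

-10

Row minima: -11, -10, -11 → Player I's maximin is -10.
Column maxima: 9, -10, 8 → Player II's minimax is -10.
They coincide at (II, b), so the value is -10.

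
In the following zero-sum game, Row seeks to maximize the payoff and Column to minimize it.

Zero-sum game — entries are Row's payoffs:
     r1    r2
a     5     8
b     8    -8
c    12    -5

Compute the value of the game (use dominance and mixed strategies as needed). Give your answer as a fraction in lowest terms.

Row b is strictly dominated by row c, so Row never plays it.
The remaining 2×2 game on (a, c) × (r1, r2) has no saddle point. Let Row play a with probability p; indifference gives 5p + 12(1−p) = 8p − 5(1−p), so p = 17/20.
Similarly Column's optimal q on r1 is 13/20, and the value is 5·(13/20) + (8)·(7/20) = 121/20.

121/20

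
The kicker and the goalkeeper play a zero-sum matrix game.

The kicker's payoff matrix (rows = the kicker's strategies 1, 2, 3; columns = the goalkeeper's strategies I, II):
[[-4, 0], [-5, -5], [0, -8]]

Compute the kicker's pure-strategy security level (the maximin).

-4

The worst-case payoff for each row is 1: -4, 2: -5, 3: -8.
The best of these is -4.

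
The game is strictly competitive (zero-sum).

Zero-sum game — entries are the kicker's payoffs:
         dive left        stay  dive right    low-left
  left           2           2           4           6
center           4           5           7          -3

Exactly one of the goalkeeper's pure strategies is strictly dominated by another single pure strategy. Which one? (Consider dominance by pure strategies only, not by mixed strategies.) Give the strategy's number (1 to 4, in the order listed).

3

The goalkeeper prefers columns that give the kicker less. Compare dive right with dive left: 2 < 4, 4 < 7.
So dive left strictly dominates dive right for the goalkeeper; dive right is strictly dominated.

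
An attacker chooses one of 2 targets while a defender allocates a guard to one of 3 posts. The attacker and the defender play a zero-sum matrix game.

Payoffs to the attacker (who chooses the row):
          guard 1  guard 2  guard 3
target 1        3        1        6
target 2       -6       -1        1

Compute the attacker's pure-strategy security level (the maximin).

The worst-case payoff for each row is target 1: 1, target 2: -6.
The best of these is 1.

1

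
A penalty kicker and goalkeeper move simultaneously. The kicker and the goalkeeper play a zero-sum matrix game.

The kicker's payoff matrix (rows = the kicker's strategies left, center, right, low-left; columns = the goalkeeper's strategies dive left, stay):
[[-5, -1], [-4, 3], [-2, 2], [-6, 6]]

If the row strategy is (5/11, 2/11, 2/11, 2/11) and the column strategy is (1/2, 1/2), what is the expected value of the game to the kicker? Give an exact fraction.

Against (1/2, 1/2), each row's expected payoff is left: -3; center: -1/2; right: 0; low-left: 0.
Taking the (5/11, 2/11, 2/11, 2/11)-weighted average: (5/11)·(-3) + (2/11)·(-1/2) + (2/11)·(0) + (2/11)·(0) = -16/11.

-16/11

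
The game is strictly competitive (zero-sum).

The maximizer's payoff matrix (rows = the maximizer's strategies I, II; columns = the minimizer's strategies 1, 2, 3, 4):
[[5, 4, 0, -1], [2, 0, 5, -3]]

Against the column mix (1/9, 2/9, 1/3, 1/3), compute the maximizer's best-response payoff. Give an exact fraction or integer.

I: (5)·(1/9) + (4)·(2/9) + (0)·(1/3) + (-1)·(1/3) = 10/9.
II: (2)·(1/9) + (0)·(2/9) + (5)·(1/3) + (-3)·(1/3) = 8/9.
The best pure response is I with expected payoff 10/9.

10/9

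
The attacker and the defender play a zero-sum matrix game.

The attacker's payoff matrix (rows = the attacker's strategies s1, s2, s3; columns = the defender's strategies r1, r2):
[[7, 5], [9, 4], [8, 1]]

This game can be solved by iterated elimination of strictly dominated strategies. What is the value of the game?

Row s3 is strictly dominated by row s2 (9>8, 4>1); eliminate s3.
Column r1 is strictly dominated by r2 for the defender (5<7, 4<9); eliminate r1.
Row s2 is strictly dominated by row s1 (5>4); eliminate s2.
Only (s1, r2) remains, with payoff 5.

5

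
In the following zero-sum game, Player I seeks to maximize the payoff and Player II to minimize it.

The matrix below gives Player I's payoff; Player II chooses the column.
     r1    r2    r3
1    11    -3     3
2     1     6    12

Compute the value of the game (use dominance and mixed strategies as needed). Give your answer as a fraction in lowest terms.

Column r3 is strictly dominated by r2 for Player II (it gives Player I more in every row).
The remaining 2×2 game on (1, 2) × (r1, r2) has no saddle point. Let Player I play 1 with probability p; indifference gives 11p + (1−p) = −3p + 6(1−p), so p = 5/19.
Similarly Player II's optimal q on r1 is 9/19, and the value is 11·(9/19) + (-3)·(10/19) = 69/19.

69/19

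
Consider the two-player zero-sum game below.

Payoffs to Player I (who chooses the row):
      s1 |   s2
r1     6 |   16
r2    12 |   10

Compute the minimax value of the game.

Row minima are 6 and 10, so Player I's maximin is 10; column maxima are 12 and 16, so Player II's minimax is 12. These differ, so the equilibrium is in mixed strategies.
Let Player I play r1 with probability p. Player II is indifferent when 6p + 12(1−p) = 16p + 10(1−p), giving p = 1/6.
Let Player II play s1 with probability q. Player I is indifferent when 6q + 16(1−q) = 12q + 10(1−q), giving q = 1/2.
The value is 6·(1/2) + (16)·(1/2) = 11.

11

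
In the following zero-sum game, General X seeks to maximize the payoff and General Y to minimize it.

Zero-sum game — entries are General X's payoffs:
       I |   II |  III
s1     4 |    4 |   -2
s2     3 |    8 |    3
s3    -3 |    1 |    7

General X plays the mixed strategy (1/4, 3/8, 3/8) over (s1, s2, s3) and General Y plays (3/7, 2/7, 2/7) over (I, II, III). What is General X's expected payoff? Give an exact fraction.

Against (3/7, 2/7, 2/7), each row's expected payoff is s1: 16/7; s2: 31/7; s3: 1.
Taking the (1/4, 3/8, 3/8)-weighted average: (1/4)·(16/7) + (3/8)·(31/7) + (3/8)·(1) = 73/28.

73/28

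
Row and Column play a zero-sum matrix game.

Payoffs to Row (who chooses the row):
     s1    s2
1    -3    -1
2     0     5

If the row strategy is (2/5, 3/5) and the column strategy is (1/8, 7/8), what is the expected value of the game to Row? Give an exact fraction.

17/8

Against (1/8, 7/8), each row's expected payoff is 1: -5/4; 2: 35/8.
Taking the (2/5, 3/5)-weighted average: (2/5)·(-5/4) + (3/5)·(35/8) = 17/8.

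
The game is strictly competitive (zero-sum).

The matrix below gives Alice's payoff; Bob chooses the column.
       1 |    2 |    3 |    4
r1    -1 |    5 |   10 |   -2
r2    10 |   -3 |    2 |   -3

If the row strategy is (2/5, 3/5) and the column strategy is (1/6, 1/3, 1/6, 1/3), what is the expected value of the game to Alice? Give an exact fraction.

1

Against (1/6, 1/3, 1/6, 1/3), each row's expected payoff is r1: 5/2; r2: 0.
Taking the (2/5, 3/5)-weighted average: (2/5)·(5/2) + (3/5)·(0) = 1.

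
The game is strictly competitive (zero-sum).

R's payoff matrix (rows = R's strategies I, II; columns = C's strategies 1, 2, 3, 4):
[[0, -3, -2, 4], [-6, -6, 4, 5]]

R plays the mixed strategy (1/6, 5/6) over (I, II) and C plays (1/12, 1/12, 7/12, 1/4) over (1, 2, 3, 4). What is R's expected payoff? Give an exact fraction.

25/12

Against (1/12, 1/12, 7/12, 1/4), each row's expected payoff is I: -5/12; II: 31/12.
Taking the (1/6, 5/6)-weighted average: (1/6)·(-5/12) + (5/6)·(31/12) = 25/12.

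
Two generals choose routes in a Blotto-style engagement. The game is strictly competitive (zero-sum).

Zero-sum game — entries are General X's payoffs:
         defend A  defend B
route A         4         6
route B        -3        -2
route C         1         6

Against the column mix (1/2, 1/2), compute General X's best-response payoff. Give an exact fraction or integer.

5

route A: (4)·(1/2) + (6)·(1/2) = 5.
route B: (-3)·(1/2) + (-2)·(1/2) = -5/2.
route C: (1)·(1/2) + (6)·(1/2) = 7/2.
The best pure response is route A with expected payoff 5.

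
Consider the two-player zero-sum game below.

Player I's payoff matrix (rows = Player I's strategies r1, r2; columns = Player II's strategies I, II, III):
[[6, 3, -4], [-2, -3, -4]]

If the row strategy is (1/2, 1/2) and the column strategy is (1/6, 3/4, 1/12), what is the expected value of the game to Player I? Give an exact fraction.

0

Against (1/6, 3/4, 1/12), each row's expected payoff is r1: 35/12; r2: -35/12.
Taking the (1/2, 1/2)-weighted average: (1/2)·(35/12) + (1/2)·(-35/12) = 0.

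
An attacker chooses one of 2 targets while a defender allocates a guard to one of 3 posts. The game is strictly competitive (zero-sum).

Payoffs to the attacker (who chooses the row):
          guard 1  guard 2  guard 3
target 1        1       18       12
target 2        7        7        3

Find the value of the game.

27/5

Column guard 2 is strictly dominated by guard 3 for the defender (it gives the attacker more in every row).
The remaining 2×2 game on (target 1, target 2) × (guard 1, guard 3) has no saddle point. Let the attacker play target 1 with probability p; indifference gives p + 7(1−p) = 12p + 3(1−p), so p = 4/15.
Similarly the defender's optimal q on guard 1 is 3/5, and the value is 1·(3/5) + (12)·(2/5) = 27/5.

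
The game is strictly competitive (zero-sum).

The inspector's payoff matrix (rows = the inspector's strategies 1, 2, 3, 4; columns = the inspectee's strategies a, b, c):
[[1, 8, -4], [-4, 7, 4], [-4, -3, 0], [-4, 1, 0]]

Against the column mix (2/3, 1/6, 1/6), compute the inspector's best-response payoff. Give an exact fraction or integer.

4/3

1: (1)·(2/3) + (8)·(1/6) + (-4)·(1/6) = 4/3.
2: (-4)·(2/3) + (7)·(1/6) + (4)·(1/6) = -5/6.
3: (-4)·(2/3) + (-3)·(1/6) + (0)·(1/6) = -19/6.
4: (-4)·(2/3) + (1)·(1/6) + (0)·(1/6) = -5/2.
The best pure response is 1 with expected payoff 4/3.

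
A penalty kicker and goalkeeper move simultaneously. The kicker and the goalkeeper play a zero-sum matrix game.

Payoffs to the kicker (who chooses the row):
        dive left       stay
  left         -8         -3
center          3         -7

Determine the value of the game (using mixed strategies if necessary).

Row minima are -8 and -7, so the kicker's maximin is -7; column maxima are 3 and -3, so the goalkeeper's minimax is -3. These differ, so the equilibrium is in mixed strategies.
Let the kicker play left with probability p. The goalkeeper is indifferent when −8p + 3(1−p) = −3p − 7(1−p), giving p = 2/3.
Let the goalkeeper play dive left with probability q. The kicker is indifferent when −8q − 3(1−q) = 3q − 7(1−q), giving q = 4/15.
The value is -8·(4/15) + (-3)·(11/15) = -13/3.

-13/3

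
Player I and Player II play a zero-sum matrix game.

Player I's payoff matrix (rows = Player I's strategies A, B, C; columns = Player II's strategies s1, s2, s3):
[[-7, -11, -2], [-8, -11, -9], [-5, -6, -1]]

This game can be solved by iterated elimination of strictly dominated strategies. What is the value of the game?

Row B is strictly dominated by row C (-5>-8, -6>-11, -1>-9); eliminate B.
Column s1 is strictly dominated by s2 for Player II (-11<-7, -6<-5); eliminate s1.
Row A is strictly dominated by row C (-6>-11, -1>-2); eliminate A.
Column s3 is strictly dominated by s2 for Player II (-6<-1); eliminate s3.
Only (C, s2) remains, with payoff -6.

-6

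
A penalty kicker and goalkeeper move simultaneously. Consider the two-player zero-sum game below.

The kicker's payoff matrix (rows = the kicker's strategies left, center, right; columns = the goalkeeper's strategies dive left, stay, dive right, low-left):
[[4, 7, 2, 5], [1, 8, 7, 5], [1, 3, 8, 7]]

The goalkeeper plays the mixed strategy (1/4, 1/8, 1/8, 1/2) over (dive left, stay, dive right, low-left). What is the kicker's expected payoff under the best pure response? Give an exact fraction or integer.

left: (4)·(1/4) + (7)·(1/8) + (2)·(1/8) + (5)·(1/2) = 37/8.
center: (1)·(1/4) + (8)·(1/8) + (7)·(1/8) + (5)·(1/2) = 37/8.
right: (1)·(1/4) + (3)·(1/8) + (8)·(1/8) + (7)·(1/2) = 41/8.
The best pure response is right with expected payoff 41/8.

41/8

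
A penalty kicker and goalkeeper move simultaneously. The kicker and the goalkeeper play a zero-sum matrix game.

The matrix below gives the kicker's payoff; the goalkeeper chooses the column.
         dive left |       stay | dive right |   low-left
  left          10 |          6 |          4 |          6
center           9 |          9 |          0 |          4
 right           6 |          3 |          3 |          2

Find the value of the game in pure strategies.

Row minima: 4, 0, 2 → the kicker's maximin is 4.
Column maxima: 10, 9, 4, 6 → the goalkeeper's minimax is 4.
They coincide at (left, dive right), so the value is 4.

4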